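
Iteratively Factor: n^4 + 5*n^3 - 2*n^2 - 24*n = (n + 3)*(n^3 + 2*n^2 - 8*n) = (n + 3)*(n + 4)*(n^2 - 2*n) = (n - 2)*(n + 3)*(n + 4)*(n)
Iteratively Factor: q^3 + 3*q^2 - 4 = (q - 1)*(q^2 + 4*q + 4) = (q - 1)*(q + 2)*(q + 2)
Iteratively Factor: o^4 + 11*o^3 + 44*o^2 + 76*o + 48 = (o + 3)*(o^3 + 8*o^2 + 20*o + 16) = (o + 3)*(o + 4)*(o^2 + 4*o + 4) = (o + 2)*(o + 3)*(o + 4)*(o + 2)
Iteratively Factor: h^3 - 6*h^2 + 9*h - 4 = (h - 1)*(h^2 - 5*h + 4) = (h - 1)^2*(h - 4)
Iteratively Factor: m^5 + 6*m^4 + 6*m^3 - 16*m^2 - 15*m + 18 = (m + 3)*(m^4 + 3*m^3 - 3*m^2 - 7*m + 6) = (m + 3)^2*(m^3 - 3*m + 2) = (m + 2)*(m + 3)^2*(m^2 - 2*m + 1) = (m - 1)*(m + 2)*(m + 3)^2*(m - 1)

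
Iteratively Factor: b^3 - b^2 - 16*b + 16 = (b + 4)*(b^2 - 5*b + 4) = (b - 4)*(b + 4)*(b - 1)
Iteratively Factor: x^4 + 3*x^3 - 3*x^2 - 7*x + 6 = (x - 1)*(x^3 + 4*x^2 + x - 6) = (x - 1)*(x + 2)*(x^2 + 2*x - 3) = (x - 1)^2*(x + 2)*(x + 3)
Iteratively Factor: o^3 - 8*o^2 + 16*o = (o - 4)*(o^2 - 4*o) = (o - 4)^2*(o)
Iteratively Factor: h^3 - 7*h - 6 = (h + 1)*(h^2 - h - 6) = (h + 1)*(h + 2)*(h - 3)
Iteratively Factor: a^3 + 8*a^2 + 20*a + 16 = (a + 2)*(a^2 + 6*a + 8) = (a + 2)^2*(a + 4)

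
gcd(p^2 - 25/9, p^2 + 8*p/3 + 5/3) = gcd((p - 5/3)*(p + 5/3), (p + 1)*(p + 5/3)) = p + 5/3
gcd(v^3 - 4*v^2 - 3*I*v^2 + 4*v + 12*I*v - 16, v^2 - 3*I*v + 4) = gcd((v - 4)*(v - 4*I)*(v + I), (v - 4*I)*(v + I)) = v^2 - 3*I*v + 4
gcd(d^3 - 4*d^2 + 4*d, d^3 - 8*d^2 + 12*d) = d^2 - 2*d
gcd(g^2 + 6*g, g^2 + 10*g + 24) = g + 6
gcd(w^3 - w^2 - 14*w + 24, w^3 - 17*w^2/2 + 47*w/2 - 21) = w^2 - 5*w + 6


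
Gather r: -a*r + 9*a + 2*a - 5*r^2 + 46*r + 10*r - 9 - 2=11*a - 5*r^2 + r*(56 - a) - 11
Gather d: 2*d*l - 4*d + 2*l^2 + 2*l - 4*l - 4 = d*(2*l - 4) + 2*l^2 - 2*l - 4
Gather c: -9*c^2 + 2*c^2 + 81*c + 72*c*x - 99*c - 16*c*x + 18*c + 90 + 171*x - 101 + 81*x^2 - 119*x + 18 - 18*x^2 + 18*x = -7*c^2 + 56*c*x + 63*x^2 + 70*x + 7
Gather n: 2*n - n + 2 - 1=n + 1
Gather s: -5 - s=-s - 5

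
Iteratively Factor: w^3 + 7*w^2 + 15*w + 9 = (w + 1)*(w^2 + 6*w + 9) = (w + 1)*(w + 3)*(w + 3)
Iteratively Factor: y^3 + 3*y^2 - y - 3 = (y + 3)*(y^2 - 1) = (y + 1)*(y + 3)*(y - 1)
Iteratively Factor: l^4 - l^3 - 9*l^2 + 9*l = (l)*(l^3 - l^2 - 9*l + 9) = l*(l - 3)*(l^2 + 2*l - 3) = l*(l - 3)*(l + 3)*(l - 1)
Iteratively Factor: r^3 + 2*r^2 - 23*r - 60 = (r + 4)*(r^2 - 2*r - 15) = (r - 5)*(r + 4)*(r + 3)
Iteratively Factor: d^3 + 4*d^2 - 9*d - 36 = (d + 3)*(d^2 + d - 12) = (d - 3)*(d + 3)*(d + 4)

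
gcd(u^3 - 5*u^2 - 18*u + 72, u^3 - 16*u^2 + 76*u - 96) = u - 6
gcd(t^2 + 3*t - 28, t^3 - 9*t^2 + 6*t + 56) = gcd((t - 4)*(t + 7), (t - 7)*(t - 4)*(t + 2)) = t - 4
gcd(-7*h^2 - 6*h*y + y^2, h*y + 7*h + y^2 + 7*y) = h + y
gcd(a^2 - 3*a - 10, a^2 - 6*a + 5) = a - 5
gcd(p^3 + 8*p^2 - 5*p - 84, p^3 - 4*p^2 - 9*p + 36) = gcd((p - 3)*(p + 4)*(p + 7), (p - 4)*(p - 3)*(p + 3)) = p - 3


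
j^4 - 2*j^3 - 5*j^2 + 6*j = j*(j - 3)*(j - 1)*(j + 2)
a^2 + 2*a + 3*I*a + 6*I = (a + 2)*(a + 3*I)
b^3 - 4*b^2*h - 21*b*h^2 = b*(b - 7*h)*(b + 3*h)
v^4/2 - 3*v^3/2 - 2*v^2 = v^2*(v/2 + 1/2)*(v - 4)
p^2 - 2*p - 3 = (p - 3)*(p + 1)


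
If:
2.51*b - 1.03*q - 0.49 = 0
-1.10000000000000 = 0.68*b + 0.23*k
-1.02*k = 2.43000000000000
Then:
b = -0.81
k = -2.38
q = -2.45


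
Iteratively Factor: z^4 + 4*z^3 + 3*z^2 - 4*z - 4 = (z + 2)*(z^3 + 2*z^2 - z - 2) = (z + 1)*(z + 2)*(z^2 + z - 2) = (z + 1)*(z + 2)^2*(z - 1)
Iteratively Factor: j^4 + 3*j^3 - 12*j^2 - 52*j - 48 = (j + 2)*(j^3 + j^2 - 14*j - 24) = (j + 2)*(j + 3)*(j^2 - 2*j - 8) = (j - 4)*(j + 2)*(j + 3)*(j + 2)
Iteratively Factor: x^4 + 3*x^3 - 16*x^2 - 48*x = (x + 4)*(x^3 - x^2 - 12*x) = (x + 3)*(x + 4)*(x^2 - 4*x) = (x - 4)*(x + 3)*(x + 4)*(x)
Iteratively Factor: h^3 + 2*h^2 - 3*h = (h - 1)*(h^2 + 3*h) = h*(h - 1)*(h + 3)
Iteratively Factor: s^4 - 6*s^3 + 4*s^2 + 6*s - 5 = (s - 1)*(s^3 - 5*s^2 - s + 5) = (s - 5)*(s - 1)*(s^2 - 1) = (s - 5)*(s - 1)*(s + 1)*(s - 1)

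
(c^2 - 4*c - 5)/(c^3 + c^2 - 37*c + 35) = (c + 1)/(c^2 + 6*c - 7)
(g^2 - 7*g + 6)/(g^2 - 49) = (g^2 - 7*g + 6)/(g^2 - 49)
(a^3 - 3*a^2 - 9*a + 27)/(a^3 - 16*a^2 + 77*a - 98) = (a^3 - 3*a^2 - 9*a + 27)/(a^3 - 16*a^2 + 77*a - 98)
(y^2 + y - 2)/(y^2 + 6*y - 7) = (y + 2)/(y + 7)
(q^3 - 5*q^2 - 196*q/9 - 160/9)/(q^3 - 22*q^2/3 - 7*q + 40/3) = (q + 4/3)/(q - 1)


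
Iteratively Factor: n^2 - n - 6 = (n + 2)*(n - 3)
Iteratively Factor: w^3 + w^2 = (w + 1)*(w^2) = w*(w + 1)*(w)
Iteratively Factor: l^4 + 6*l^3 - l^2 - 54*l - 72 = (l + 3)*(l^3 + 3*l^2 - 10*l - 24) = (l + 2)*(l + 3)*(l^2 + l - 12) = (l - 3)*(l + 2)*(l + 3)*(l + 4)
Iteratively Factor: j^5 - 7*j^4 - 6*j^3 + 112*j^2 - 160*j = (j - 2)*(j^4 - 5*j^3 - 16*j^2 + 80*j) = j*(j - 2)*(j^3 - 5*j^2 - 16*j + 80) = j*(j - 5)*(j - 2)*(j^2 - 16) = j*(j - 5)*(j - 2)*(j + 4)*(j - 4)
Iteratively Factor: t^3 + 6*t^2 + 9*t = (t + 3)*(t^2 + 3*t) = (t + 3)^2*(t)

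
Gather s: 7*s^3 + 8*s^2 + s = 7*s^3 + 8*s^2 + s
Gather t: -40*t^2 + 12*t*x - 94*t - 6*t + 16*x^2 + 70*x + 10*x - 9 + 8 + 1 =-40*t^2 + t*(12*x - 100) + 16*x^2 + 80*x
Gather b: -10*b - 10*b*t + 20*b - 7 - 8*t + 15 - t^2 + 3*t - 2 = b*(10 - 10*t) - t^2 - 5*t + 6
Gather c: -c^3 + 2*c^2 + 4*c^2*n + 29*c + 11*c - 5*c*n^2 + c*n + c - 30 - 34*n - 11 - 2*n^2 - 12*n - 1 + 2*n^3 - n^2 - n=-c^3 + c^2*(4*n + 2) + c*(-5*n^2 + n + 41) + 2*n^3 - 3*n^2 - 47*n - 42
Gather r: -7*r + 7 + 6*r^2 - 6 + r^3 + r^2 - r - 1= r^3 + 7*r^2 - 8*r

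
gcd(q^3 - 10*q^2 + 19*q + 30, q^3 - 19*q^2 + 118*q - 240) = q^2 - 11*q + 30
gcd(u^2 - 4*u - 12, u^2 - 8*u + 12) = u - 6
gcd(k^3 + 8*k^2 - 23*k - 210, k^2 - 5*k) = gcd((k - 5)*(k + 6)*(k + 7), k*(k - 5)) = k - 5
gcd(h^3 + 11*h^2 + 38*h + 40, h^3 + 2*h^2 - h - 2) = h + 2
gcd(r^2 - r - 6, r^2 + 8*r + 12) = r + 2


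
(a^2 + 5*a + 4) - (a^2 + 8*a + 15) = -3*a - 11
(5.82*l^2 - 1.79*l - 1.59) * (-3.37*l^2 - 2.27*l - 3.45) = -19.6134*l^4 - 7.1791*l^3 - 10.6574*l^2 + 9.7848*l + 5.4855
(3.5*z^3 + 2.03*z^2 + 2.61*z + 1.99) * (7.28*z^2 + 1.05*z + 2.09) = 25.48*z^5 + 18.4534*z^4 + 28.4473*z^3 + 21.4704*z^2 + 7.5444*z + 4.1591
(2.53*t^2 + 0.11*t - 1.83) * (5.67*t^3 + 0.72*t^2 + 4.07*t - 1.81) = 14.3451*t^5 + 2.4453*t^4 + 0.000199999999999367*t^3 - 5.4492*t^2 - 7.6472*t + 3.3123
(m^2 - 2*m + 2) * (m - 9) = m^3 - 11*m^2 + 20*m - 18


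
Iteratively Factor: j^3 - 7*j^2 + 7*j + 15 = (j - 5)*(j^2 - 2*j - 3) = (j - 5)*(j - 3)*(j + 1)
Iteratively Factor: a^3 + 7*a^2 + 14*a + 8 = (a + 1)*(a^2 + 6*a + 8) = (a + 1)*(a + 2)*(a + 4)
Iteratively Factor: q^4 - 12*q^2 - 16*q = (q + 2)*(q^3 - 2*q^2 - 8*q) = (q - 4)*(q + 2)*(q^2 + 2*q) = q*(q - 4)*(q + 2)*(q + 2)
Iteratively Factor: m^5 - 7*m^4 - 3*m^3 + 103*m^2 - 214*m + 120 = (m - 2)*(m^4 - 5*m^3 - 13*m^2 + 77*m - 60) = (m - 3)*(m - 2)*(m^3 - 2*m^2 - 19*m + 20) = (m - 3)*(m - 2)*(m - 1)*(m^2 - m - 20) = (m - 5)*(m - 3)*(m - 2)*(m - 1)*(m + 4)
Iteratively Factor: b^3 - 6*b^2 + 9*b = (b)*(b^2 - 6*b + 9) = b*(b - 3)*(b - 3)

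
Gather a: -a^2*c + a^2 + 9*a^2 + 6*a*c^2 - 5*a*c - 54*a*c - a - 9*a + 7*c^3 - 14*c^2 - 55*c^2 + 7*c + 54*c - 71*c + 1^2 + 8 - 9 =a^2*(10 - c) + a*(6*c^2 - 59*c - 10) + 7*c^3 - 69*c^2 - 10*c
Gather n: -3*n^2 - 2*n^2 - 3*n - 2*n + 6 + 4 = -5*n^2 - 5*n + 10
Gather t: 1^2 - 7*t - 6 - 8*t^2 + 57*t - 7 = -8*t^2 + 50*t - 12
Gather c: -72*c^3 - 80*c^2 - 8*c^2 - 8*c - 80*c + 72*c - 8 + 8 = -72*c^3 - 88*c^2 - 16*c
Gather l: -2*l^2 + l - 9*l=-2*l^2 - 8*l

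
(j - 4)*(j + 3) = j^2 - j - 12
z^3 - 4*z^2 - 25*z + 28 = (z - 7)*(z - 1)*(z + 4)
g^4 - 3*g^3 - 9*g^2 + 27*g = g*(g - 3)^2*(g + 3)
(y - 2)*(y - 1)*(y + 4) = y^3 + y^2 - 10*y + 8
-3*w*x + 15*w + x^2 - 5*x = (-3*w + x)*(x - 5)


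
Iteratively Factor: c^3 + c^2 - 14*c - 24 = (c - 4)*(c^2 + 5*c + 6) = (c - 4)*(c + 2)*(c + 3)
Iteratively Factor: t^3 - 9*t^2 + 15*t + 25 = (t - 5)*(t^2 - 4*t - 5) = (t - 5)^2*(t + 1)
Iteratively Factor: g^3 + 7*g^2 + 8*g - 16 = (g - 1)*(g^2 + 8*g + 16) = (g - 1)*(g + 4)*(g + 4)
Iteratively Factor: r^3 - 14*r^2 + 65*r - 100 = (r - 4)*(r^2 - 10*r + 25) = (r - 5)*(r - 4)*(r - 5)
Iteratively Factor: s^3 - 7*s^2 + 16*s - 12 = (s - 2)*(s^2 - 5*s + 6) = (s - 3)*(s - 2)*(s - 2)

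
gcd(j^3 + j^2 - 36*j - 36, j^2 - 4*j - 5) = j + 1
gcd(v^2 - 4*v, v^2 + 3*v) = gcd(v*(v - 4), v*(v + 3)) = v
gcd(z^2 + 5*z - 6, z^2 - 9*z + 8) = z - 1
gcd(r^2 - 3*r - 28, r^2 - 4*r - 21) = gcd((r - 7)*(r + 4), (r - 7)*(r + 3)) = r - 7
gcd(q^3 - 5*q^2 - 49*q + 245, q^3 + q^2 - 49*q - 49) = q^2 - 49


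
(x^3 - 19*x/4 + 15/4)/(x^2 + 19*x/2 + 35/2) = (2*x^2 - 5*x + 3)/(2*(x + 7))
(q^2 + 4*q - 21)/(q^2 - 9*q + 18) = (q + 7)/(q - 6)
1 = 1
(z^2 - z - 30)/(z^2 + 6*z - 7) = (z^2 - z - 30)/(z^2 + 6*z - 7)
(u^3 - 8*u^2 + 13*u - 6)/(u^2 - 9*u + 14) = (u^3 - 8*u^2 + 13*u - 6)/(u^2 - 9*u + 14)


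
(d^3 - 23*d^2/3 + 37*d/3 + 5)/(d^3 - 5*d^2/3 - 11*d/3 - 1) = (d - 5)/(d + 1)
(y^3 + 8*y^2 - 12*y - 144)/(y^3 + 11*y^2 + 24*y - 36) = (y - 4)/(y - 1)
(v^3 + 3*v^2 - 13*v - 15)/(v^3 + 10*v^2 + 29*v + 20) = (v - 3)/(v + 4)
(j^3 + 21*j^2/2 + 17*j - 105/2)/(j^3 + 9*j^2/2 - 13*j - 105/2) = (2*j^2 + 11*j - 21)/(2*j^2 - j - 21)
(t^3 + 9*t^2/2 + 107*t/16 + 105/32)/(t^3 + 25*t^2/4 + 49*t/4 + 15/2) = (8*t^2 + 26*t + 21)/(8*(t^2 + 5*t + 6))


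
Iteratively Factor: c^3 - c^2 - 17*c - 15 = (c - 5)*(c^2 + 4*c + 3) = (c - 5)*(c + 1)*(c + 3)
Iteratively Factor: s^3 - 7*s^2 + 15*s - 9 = (s - 3)*(s^2 - 4*s + 3) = (s - 3)^2*(s - 1)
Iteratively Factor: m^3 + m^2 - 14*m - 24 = (m - 4)*(m^2 + 5*m + 6) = (m - 4)*(m + 2)*(m + 3)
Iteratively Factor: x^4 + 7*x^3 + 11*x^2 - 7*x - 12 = (x - 1)*(x^3 + 8*x^2 + 19*x + 12) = (x - 1)*(x + 3)*(x^2 + 5*x + 4) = (x - 1)*(x + 1)*(x + 3)*(x + 4)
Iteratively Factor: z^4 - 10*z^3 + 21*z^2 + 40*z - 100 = (z - 5)*(z^3 - 5*z^2 - 4*z + 20) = (z - 5)*(z - 2)*(z^2 - 3*z - 10) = (z - 5)*(z - 2)*(z + 2)*(z - 5)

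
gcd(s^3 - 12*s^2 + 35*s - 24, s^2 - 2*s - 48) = s - 8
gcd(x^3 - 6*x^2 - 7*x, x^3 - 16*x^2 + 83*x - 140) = x - 7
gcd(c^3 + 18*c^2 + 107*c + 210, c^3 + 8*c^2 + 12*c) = c + 6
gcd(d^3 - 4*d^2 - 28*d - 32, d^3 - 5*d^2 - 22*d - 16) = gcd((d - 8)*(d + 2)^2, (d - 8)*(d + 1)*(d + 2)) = d^2 - 6*d - 16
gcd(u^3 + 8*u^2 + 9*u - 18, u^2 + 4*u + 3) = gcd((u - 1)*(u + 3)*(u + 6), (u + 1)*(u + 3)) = u + 3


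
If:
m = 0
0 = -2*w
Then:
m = 0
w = 0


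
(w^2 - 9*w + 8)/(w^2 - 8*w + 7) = (w - 8)/(w - 7)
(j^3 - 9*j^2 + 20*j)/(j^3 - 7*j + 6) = j*(j^2 - 9*j + 20)/(j^3 - 7*j + 6)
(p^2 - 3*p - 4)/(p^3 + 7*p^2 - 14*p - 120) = (p + 1)/(p^2 + 11*p + 30)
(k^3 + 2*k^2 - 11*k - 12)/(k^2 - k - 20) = (k^2 - 2*k - 3)/(k - 5)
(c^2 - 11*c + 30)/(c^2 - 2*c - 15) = (c - 6)/(c + 3)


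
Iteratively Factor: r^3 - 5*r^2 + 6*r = (r)*(r^2 - 5*r + 6) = r*(r - 3)*(r - 2)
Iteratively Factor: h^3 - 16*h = (h + 4)*(h^2 - 4*h) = (h - 4)*(h + 4)*(h)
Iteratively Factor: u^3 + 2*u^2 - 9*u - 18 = (u + 2)*(u^2 - 9) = (u + 2)*(u + 3)*(u - 3)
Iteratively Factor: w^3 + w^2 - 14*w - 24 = (w + 2)*(w^2 - w - 12) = (w - 4)*(w + 2)*(w + 3)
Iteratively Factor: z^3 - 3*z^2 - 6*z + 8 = (z + 2)*(z^2 - 5*z + 4) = (z - 1)*(z + 2)*(z - 4)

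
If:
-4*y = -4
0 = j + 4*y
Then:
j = -4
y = 1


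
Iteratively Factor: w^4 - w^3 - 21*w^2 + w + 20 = (w - 5)*(w^3 + 4*w^2 - w - 4) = (w - 5)*(w - 1)*(w^2 + 5*w + 4) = (w - 5)*(w - 1)*(w + 4)*(w + 1)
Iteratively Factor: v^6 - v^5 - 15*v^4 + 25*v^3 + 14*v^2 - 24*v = (v - 1)*(v^5 - 15*v^3 + 10*v^2 + 24*v) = (v - 3)*(v - 1)*(v^4 + 3*v^3 - 6*v^2 - 8*v) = (v - 3)*(v - 2)*(v - 1)*(v^3 + 5*v^2 + 4*v) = (v - 3)*(v - 2)*(v - 1)*(v + 1)*(v^2 + 4*v) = v*(v - 3)*(v - 2)*(v - 1)*(v + 1)*(v + 4)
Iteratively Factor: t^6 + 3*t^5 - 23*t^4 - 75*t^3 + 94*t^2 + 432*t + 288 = (t + 3)*(t^5 - 23*t^3 - 6*t^2 + 112*t + 96) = (t - 4)*(t + 3)*(t^4 + 4*t^3 - 7*t^2 - 34*t - 24) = (t - 4)*(t + 1)*(t + 3)*(t^3 + 3*t^2 - 10*t - 24) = (t - 4)*(t - 3)*(t + 1)*(t + 3)*(t^2 + 6*t + 8) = (t - 4)*(t - 3)*(t + 1)*(t + 2)*(t + 3)*(t + 4)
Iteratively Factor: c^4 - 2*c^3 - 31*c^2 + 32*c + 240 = (c + 3)*(c^3 - 5*c^2 - 16*c + 80) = (c - 5)*(c + 3)*(c^2 - 16) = (c - 5)*(c - 4)*(c + 3)*(c + 4)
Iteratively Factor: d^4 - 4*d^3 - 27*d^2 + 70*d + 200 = (d - 5)*(d^3 + d^2 - 22*d - 40) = (d - 5)^2*(d^2 + 6*d + 8) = (d - 5)^2*(d + 4)*(d + 2)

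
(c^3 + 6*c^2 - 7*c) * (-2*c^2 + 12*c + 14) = -2*c^5 + 100*c^3 - 98*c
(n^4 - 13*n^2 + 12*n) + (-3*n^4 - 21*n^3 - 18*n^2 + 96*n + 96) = -2*n^4 - 21*n^3 - 31*n^2 + 108*n + 96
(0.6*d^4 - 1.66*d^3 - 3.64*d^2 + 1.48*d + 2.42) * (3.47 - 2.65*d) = -1.59*d^5 + 6.481*d^4 + 3.8858*d^3 - 16.5528*d^2 - 1.2774*d + 8.3974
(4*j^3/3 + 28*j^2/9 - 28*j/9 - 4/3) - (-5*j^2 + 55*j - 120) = 4*j^3/3 + 73*j^2/9 - 523*j/9 + 356/3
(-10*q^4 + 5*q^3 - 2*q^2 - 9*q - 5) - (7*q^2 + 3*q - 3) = -10*q^4 + 5*q^3 - 9*q^2 - 12*q - 2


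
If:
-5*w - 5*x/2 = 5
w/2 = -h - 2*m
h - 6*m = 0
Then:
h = 3*x/16 + 3/8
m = x/32 + 1/16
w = -x/2 - 1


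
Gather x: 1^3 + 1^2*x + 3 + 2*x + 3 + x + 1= 4*x + 8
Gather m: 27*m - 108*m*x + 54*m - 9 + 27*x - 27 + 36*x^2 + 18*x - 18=m*(81 - 108*x) + 36*x^2 + 45*x - 54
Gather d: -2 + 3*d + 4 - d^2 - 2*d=-d^2 + d + 2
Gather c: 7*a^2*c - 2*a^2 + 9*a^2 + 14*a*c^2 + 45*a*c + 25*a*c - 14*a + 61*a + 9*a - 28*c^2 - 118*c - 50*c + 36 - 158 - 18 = 7*a^2 + 56*a + c^2*(14*a - 28) + c*(7*a^2 + 70*a - 168) - 140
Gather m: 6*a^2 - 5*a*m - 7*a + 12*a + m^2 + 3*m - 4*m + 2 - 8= 6*a^2 + 5*a + m^2 + m*(-5*a - 1) - 6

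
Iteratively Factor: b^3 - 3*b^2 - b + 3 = (b - 1)*(b^2 - 2*b - 3) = (b - 1)*(b + 1)*(b - 3)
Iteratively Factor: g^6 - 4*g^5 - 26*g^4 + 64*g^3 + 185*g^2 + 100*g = (g - 5)*(g^5 + g^4 - 21*g^3 - 41*g^2 - 20*g) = g*(g - 5)*(g^4 + g^3 - 21*g^2 - 41*g - 20) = g*(g - 5)*(g + 4)*(g^3 - 3*g^2 - 9*g - 5) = g*(g - 5)*(g + 1)*(g + 4)*(g^2 - 4*g - 5) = g*(g - 5)^2*(g + 1)*(g + 4)*(g + 1)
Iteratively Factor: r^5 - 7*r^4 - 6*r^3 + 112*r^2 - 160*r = (r - 4)*(r^4 - 3*r^3 - 18*r^2 + 40*r) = (r - 4)*(r + 4)*(r^3 - 7*r^2 + 10*r) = (r - 4)*(r - 2)*(r + 4)*(r^2 - 5*r) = r*(r - 4)*(r - 2)*(r + 4)*(r - 5)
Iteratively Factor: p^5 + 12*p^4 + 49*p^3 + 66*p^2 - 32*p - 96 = (p + 2)*(p^4 + 10*p^3 + 29*p^2 + 8*p - 48) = (p + 2)*(p + 3)*(p^3 + 7*p^2 + 8*p - 16) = (p + 2)*(p + 3)*(p + 4)*(p^2 + 3*p - 4) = (p + 2)*(p + 3)*(p + 4)^2*(p - 1)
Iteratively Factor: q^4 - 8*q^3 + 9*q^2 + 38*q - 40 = (q - 1)*(q^3 - 7*q^2 + 2*q + 40) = (q - 1)*(q + 2)*(q^2 - 9*q + 20) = (q - 4)*(q - 1)*(q + 2)*(q - 5)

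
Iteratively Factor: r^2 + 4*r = (r)*(r + 4)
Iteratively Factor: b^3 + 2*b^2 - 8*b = (b + 4)*(b^2 - 2*b) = (b - 2)*(b + 4)*(b)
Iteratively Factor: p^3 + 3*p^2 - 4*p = (p - 1)*(p^2 + 4*p) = p*(p - 1)*(p + 4)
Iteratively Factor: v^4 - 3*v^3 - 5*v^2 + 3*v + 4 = (v + 1)*(v^3 - 4*v^2 - v + 4) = (v + 1)^2*(v^2 - 5*v + 4) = (v - 4)*(v + 1)^2*(v - 1)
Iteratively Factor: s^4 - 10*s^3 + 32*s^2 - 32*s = (s - 4)*(s^3 - 6*s^2 + 8*s) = (s - 4)*(s - 2)*(s^2 - 4*s) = s*(s - 4)*(s - 2)*(s - 4)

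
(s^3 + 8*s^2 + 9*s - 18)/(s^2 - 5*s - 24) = (s^2 + 5*s - 6)/(s - 8)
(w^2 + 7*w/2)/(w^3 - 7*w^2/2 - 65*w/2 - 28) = w/(w^2 - 7*w - 8)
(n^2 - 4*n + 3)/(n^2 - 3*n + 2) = (n - 3)/(n - 2)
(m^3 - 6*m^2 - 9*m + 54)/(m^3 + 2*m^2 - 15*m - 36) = (m^2 - 9*m + 18)/(m^2 - m - 12)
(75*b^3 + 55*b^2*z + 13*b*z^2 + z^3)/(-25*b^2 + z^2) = (15*b^2 + 8*b*z + z^2)/(-5*b + z)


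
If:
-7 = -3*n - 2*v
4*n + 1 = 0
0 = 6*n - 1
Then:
No Solution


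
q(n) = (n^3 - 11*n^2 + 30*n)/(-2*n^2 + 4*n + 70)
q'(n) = (4*n - 4)*(n^3 - 11*n^2 + 30*n)/(-2*n^2 + 4*n + 70)^2 + (3*n^2 - 22*n + 30)/(-2*n^2 + 4*n + 70)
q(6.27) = 0.13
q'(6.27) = 0.78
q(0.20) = 0.08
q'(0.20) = 0.36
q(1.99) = 0.34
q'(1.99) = -0.01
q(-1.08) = -0.73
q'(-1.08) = 1.00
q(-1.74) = -1.59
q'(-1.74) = 1.66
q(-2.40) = -3.05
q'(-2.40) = 2.90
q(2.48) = 0.33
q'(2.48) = -0.06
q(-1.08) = -0.73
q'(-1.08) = 1.00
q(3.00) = 0.28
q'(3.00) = -0.11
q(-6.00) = 30.46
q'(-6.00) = 22.42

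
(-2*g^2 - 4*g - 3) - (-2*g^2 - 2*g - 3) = -2*g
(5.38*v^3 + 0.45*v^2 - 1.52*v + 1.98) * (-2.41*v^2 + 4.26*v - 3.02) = -12.9658*v^5 + 21.8343*v^4 - 10.6674*v^3 - 12.606*v^2 + 13.0252*v - 5.9796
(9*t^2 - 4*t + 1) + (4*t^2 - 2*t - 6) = 13*t^2 - 6*t - 5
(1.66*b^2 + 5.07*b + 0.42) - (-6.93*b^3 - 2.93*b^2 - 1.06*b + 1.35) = 6.93*b^3 + 4.59*b^2 + 6.13*b - 0.93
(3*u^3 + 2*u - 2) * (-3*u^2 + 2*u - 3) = -9*u^5 + 6*u^4 - 15*u^3 + 10*u^2 - 10*u + 6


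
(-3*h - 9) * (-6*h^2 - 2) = 18*h^3 + 54*h^2 + 6*h + 18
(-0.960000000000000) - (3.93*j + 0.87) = -3.93*j - 1.83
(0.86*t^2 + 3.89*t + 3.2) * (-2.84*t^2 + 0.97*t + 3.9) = -2.4424*t^4 - 10.2134*t^3 - 1.9607*t^2 + 18.275*t + 12.48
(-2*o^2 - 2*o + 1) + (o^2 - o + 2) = -o^2 - 3*o + 3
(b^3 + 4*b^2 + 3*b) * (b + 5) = b^4 + 9*b^3 + 23*b^2 + 15*b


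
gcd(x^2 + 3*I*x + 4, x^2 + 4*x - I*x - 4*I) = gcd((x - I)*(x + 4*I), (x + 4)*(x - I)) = x - I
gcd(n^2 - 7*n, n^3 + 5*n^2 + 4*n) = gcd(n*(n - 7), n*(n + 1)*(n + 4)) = n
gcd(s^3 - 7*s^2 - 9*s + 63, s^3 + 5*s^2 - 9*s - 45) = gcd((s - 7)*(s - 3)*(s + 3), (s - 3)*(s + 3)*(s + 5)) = s^2 - 9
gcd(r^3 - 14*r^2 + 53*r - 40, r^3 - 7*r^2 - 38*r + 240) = r^2 - 13*r + 40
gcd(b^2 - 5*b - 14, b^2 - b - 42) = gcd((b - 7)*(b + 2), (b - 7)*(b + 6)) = b - 7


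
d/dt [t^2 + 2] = 2*t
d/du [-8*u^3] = -24*u^2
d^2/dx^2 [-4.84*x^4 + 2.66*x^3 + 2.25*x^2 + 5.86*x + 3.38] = -58.08*x^2 + 15.96*x + 4.5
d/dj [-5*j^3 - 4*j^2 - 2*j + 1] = -15*j^2 - 8*j - 2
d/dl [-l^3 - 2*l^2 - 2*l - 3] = -3*l^2 - 4*l - 2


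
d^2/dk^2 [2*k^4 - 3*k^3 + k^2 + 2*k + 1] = 24*k^2 - 18*k + 2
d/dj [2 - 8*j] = -8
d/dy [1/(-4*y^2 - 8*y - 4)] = (y + 1)/(2*(y^2 + 2*y + 1)^2)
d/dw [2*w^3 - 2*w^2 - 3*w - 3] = 6*w^2 - 4*w - 3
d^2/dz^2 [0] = 0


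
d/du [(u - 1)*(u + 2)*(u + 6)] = 3*u^2 + 14*u + 4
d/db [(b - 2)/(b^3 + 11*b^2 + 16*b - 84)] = (-2*b - 13)/(b^4 + 26*b^3 + 253*b^2 + 1092*b + 1764)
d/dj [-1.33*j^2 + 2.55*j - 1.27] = 2.55 - 2.66*j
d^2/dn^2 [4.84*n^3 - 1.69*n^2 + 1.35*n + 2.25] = 29.04*n - 3.38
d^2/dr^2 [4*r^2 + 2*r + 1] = 8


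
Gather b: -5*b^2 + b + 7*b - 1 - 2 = -5*b^2 + 8*b - 3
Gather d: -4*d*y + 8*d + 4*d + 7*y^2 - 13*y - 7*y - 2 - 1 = d*(12 - 4*y) + 7*y^2 - 20*y - 3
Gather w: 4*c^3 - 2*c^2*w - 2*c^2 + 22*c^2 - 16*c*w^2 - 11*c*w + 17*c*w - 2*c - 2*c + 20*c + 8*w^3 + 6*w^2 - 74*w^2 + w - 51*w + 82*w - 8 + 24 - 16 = 4*c^3 + 20*c^2 + 16*c + 8*w^3 + w^2*(-16*c - 68) + w*(-2*c^2 + 6*c + 32)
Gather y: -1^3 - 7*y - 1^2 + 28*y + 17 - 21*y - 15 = 0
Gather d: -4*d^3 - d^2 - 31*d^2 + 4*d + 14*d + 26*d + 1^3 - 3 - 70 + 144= -4*d^3 - 32*d^2 + 44*d + 72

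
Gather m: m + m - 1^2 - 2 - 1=2*m - 4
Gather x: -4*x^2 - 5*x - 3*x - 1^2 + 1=-4*x^2 - 8*x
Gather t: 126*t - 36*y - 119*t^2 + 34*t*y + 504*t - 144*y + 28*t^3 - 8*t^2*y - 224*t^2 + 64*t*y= 28*t^3 + t^2*(-8*y - 343) + t*(98*y + 630) - 180*y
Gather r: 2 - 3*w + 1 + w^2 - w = w^2 - 4*w + 3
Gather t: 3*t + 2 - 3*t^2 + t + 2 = -3*t^2 + 4*t + 4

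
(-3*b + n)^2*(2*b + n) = 18*b^3 - 3*b^2*n - 4*b*n^2 + n^3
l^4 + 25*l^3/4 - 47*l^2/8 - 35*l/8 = l*(l - 5/4)*(l + 1/2)*(l + 7)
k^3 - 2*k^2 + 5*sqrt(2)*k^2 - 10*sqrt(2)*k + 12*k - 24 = (k - 2)*(k + 2*sqrt(2))*(k + 3*sqrt(2))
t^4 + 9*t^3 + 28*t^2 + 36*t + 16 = (t + 1)*(t + 2)^2*(t + 4)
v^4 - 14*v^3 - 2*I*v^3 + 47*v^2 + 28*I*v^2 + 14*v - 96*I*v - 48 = (v - 8)*(v - 6)*(v - I)^2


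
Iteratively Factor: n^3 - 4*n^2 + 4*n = (n)*(n^2 - 4*n + 4) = n*(n - 2)*(n - 2)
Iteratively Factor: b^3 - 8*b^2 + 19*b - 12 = (b - 1)*(b^2 - 7*b + 12) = (b - 4)*(b - 1)*(b - 3)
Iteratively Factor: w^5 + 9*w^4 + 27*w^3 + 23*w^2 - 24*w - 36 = (w + 3)*(w^4 + 6*w^3 + 9*w^2 - 4*w - 12) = (w + 3)^2*(w^3 + 3*w^2 - 4) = (w - 1)*(w + 3)^2*(w^2 + 4*w + 4) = (w - 1)*(w + 2)*(w + 3)^2*(w + 2)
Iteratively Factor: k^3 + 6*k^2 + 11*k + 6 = (k + 3)*(k^2 + 3*k + 2) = (k + 1)*(k + 3)*(k + 2)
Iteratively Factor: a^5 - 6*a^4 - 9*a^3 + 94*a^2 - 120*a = (a - 5)*(a^4 - a^3 - 14*a^2 + 24*a) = (a - 5)*(a + 4)*(a^3 - 5*a^2 + 6*a) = (a - 5)*(a - 3)*(a + 4)*(a^2 - 2*a) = (a - 5)*(a - 3)*(a - 2)*(a + 4)*(a)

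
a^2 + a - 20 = (a - 4)*(a + 5)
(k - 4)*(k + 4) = k^2 - 16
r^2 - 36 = (r - 6)*(r + 6)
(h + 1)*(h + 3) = h^2 + 4*h + 3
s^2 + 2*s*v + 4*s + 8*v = (s + 4)*(s + 2*v)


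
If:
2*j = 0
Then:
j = 0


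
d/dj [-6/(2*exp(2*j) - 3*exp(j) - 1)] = (24*exp(j) - 18)*exp(j)/(-2*exp(2*j) + 3*exp(j) + 1)^2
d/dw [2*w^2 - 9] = 4*w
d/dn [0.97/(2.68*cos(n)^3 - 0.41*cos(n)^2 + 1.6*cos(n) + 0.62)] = (7.7988*cos(n)^2 - 0.7954*cos(n) + 1.552)*sin(n)/(2.68*cos(n)^3 - 0.41*cos(n)^2 + 1.6*cos(n) + 0.62)^2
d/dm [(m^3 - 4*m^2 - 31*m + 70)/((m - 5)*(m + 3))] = (m^4 - 4*m^3 - 6*m^2 - 20*m + 605)/(m^4 - 4*m^3 - 26*m^2 + 60*m + 225)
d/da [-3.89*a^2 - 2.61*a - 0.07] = -7.78*a - 2.61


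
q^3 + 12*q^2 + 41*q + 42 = (q + 2)*(q + 3)*(q + 7)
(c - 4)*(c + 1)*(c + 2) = c^3 - c^2 - 10*c - 8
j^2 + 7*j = j*(j + 7)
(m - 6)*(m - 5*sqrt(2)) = m^2 - 5*sqrt(2)*m - 6*m + 30*sqrt(2)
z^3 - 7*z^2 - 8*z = z*(z - 8)*(z + 1)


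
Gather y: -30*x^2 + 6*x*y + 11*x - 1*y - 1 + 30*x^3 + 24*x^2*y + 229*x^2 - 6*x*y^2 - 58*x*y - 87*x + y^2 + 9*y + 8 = 30*x^3 + 199*x^2 - 76*x + y^2*(1 - 6*x) + y*(24*x^2 - 52*x + 8) + 7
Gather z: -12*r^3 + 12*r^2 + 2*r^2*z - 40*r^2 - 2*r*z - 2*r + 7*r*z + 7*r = -12*r^3 - 28*r^2 + 5*r + z*(2*r^2 + 5*r)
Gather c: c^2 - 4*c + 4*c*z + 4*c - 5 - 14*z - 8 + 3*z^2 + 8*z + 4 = c^2 + 4*c*z + 3*z^2 - 6*z - 9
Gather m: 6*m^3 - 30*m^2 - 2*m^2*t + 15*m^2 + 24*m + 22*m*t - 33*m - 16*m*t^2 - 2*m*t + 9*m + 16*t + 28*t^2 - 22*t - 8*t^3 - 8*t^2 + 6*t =6*m^3 + m^2*(-2*t - 15) + m*(-16*t^2 + 20*t) - 8*t^3 + 20*t^2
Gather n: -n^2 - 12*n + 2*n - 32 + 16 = -n^2 - 10*n - 16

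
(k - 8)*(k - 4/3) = k^2 - 28*k/3 + 32/3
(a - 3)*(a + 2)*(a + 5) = a^3 + 4*a^2 - 11*a - 30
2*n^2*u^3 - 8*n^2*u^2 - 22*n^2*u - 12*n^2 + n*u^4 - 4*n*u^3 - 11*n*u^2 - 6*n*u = (2*n + u)*(u - 6)*(u + 1)*(n*u + n)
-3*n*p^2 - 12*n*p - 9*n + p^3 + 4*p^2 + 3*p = (-3*n + p)*(p + 1)*(p + 3)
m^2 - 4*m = m*(m - 4)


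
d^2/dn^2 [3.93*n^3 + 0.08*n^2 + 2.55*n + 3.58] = 23.58*n + 0.16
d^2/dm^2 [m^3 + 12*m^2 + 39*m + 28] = 6*m + 24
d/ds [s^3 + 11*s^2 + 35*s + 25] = 3*s^2 + 22*s + 35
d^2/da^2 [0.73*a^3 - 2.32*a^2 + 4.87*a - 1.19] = 4.38*a - 4.64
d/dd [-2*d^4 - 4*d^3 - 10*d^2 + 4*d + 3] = -8*d^3 - 12*d^2 - 20*d + 4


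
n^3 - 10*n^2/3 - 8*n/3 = n*(n - 4)*(n + 2/3)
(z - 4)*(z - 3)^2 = z^3 - 10*z^2 + 33*z - 36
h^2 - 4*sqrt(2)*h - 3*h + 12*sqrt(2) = (h - 3)*(h - 4*sqrt(2))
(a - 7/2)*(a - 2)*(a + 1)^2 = a^4 - 7*a^3/2 - 3*a^2 + 17*a/2 + 7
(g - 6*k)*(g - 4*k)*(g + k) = g^3 - 9*g^2*k + 14*g*k^2 + 24*k^3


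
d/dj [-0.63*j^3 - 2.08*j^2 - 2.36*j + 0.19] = -1.89*j^2 - 4.16*j - 2.36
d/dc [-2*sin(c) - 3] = -2*cos(c)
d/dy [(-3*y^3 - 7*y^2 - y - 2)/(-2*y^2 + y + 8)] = 3*(2*y^4 - 2*y^3 - 27*y^2 - 40*y - 2)/(4*y^4 - 4*y^3 - 31*y^2 + 16*y + 64)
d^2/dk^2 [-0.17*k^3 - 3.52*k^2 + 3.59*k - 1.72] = -1.02*k - 7.04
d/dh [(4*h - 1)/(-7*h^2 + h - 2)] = (-28*h^2 + 4*h + (4*h - 1)*(14*h - 1) - 8)/(7*h^2 - h + 2)^2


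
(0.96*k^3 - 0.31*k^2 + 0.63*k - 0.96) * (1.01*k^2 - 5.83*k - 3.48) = 0.9696*k^5 - 5.9099*k^4 - 0.8972*k^3 - 3.5637*k^2 + 3.4044*k + 3.3408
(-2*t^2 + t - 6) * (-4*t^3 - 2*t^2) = 8*t^5 + 22*t^3 + 12*t^2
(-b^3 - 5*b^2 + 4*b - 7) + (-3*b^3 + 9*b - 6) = -4*b^3 - 5*b^2 + 13*b - 13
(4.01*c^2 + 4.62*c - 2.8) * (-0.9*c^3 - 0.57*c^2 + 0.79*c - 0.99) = -3.609*c^5 - 6.4437*c^4 + 3.0545*c^3 + 1.2759*c^2 - 6.7858*c + 2.772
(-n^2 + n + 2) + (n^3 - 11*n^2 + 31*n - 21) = n^3 - 12*n^2 + 32*n - 19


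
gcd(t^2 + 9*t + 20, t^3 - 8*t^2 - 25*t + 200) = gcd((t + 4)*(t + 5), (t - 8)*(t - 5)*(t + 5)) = t + 5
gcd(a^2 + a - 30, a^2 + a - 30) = a^2 + a - 30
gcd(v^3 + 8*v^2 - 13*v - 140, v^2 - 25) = v + 5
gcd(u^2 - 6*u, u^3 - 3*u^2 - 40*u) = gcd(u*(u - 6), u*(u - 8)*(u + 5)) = u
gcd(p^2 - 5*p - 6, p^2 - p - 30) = p - 6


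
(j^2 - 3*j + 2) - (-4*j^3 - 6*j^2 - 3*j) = 4*j^3 + 7*j^2 + 2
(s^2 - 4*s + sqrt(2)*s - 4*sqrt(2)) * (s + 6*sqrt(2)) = s^3 - 4*s^2 + 7*sqrt(2)*s^2 - 28*sqrt(2)*s + 12*s - 48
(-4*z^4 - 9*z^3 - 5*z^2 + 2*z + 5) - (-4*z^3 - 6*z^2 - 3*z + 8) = -4*z^4 - 5*z^3 + z^2 + 5*z - 3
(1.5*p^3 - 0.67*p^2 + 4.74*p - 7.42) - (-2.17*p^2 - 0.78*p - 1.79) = 1.5*p^3 + 1.5*p^2 + 5.52*p - 5.63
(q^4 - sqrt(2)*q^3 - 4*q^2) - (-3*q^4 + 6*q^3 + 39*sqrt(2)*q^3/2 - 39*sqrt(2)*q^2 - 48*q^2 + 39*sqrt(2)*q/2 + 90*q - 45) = 4*q^4 - 41*sqrt(2)*q^3/2 - 6*q^3 + 44*q^2 + 39*sqrt(2)*q^2 - 90*q - 39*sqrt(2)*q/2 + 45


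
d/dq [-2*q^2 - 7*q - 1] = -4*q - 7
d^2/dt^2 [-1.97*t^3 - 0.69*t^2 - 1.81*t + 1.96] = -11.82*t - 1.38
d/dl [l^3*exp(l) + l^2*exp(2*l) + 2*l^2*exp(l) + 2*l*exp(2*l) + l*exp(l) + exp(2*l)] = (l^3 + 2*l^2*exp(l) + 5*l^2 + 6*l*exp(l) + 5*l + 4*exp(l) + 1)*exp(l)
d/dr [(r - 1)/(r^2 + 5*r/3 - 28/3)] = 3*(-3*r^2 + 6*r - 23)/(9*r^4 + 30*r^3 - 143*r^2 - 280*r + 784)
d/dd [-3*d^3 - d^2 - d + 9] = -9*d^2 - 2*d - 1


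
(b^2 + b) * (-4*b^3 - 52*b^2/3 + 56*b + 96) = -4*b^5 - 64*b^4/3 + 116*b^3/3 + 152*b^2 + 96*b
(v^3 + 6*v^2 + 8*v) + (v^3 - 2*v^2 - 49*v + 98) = 2*v^3 + 4*v^2 - 41*v + 98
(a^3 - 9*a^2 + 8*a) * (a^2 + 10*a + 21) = a^5 + a^4 - 61*a^3 - 109*a^2 + 168*a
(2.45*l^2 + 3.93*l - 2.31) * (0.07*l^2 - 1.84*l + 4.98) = 0.1715*l^4 - 4.2329*l^3 + 4.8081*l^2 + 23.8218*l - 11.5038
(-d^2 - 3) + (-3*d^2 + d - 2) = -4*d^2 + d - 5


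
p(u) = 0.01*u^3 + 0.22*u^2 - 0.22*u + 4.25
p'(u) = 0.03*u^2 + 0.44*u - 0.22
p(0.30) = 4.20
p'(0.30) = -0.09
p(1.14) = 4.30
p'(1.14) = 0.32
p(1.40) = 4.40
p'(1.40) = 0.45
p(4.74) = 9.22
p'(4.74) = 2.54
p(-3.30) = 7.01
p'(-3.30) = -1.35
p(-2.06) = 5.55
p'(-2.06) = -1.00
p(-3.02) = 6.65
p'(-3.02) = -1.28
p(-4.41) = 8.64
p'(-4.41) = -1.58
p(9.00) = 27.38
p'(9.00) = 6.17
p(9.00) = 27.38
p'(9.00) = 6.17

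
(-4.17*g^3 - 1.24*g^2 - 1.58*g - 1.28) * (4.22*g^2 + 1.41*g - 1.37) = -17.5974*g^5 - 11.1125*g^4 - 2.7031*g^3 - 5.9306*g^2 + 0.3598*g + 1.7536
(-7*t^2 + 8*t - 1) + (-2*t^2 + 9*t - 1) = -9*t^2 + 17*t - 2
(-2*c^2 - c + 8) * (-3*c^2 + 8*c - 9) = 6*c^4 - 13*c^3 - 14*c^2 + 73*c - 72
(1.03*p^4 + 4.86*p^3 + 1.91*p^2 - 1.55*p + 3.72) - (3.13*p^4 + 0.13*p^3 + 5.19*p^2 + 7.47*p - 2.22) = -2.1*p^4 + 4.73*p^3 - 3.28*p^2 - 9.02*p + 5.94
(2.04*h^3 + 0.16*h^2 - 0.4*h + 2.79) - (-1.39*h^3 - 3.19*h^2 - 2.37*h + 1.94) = 3.43*h^3 + 3.35*h^2 + 1.97*h + 0.85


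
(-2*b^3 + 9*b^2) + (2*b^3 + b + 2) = 9*b^2 + b + 2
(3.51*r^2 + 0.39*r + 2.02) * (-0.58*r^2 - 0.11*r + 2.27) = -2.0358*r^4 - 0.6123*r^3 + 6.7532*r^2 + 0.6631*r + 4.5854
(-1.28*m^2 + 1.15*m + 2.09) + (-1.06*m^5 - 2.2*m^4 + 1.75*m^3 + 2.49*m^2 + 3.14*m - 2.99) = -1.06*m^5 - 2.2*m^4 + 1.75*m^3 + 1.21*m^2 + 4.29*m - 0.9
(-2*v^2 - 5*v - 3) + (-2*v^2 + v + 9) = -4*v^2 - 4*v + 6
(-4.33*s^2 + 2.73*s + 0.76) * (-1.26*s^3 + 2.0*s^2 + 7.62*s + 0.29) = 5.4558*s^5 - 12.0998*s^4 - 28.4922*s^3 + 21.0669*s^2 + 6.5829*s + 0.2204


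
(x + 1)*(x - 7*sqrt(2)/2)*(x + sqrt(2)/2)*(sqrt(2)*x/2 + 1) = sqrt(2)*x^4/2 - 2*x^3 + sqrt(2)*x^3/2 - 19*sqrt(2)*x^2/4 - 2*x^2 - 19*sqrt(2)*x/4 - 7*x/2 - 7/2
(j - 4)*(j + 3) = j^2 - j - 12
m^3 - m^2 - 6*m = m*(m - 3)*(m + 2)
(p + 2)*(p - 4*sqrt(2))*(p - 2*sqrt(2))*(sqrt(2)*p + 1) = sqrt(2)*p^4 - 11*p^3 + 2*sqrt(2)*p^3 - 22*p^2 + 10*sqrt(2)*p^2 + 16*p + 20*sqrt(2)*p + 32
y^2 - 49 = (y - 7)*(y + 7)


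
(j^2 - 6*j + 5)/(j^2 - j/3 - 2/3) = 3*(j - 5)/(3*j + 2)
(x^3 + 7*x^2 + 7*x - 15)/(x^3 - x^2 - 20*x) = (-x^3 - 7*x^2 - 7*x + 15)/(x*(-x^2 + x + 20))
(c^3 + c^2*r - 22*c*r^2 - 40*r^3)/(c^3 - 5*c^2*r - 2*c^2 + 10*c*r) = (c^2 + 6*c*r + 8*r^2)/(c*(c - 2))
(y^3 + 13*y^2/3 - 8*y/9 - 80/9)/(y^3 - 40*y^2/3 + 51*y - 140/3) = (3*y^2 + 17*y + 20)/(3*(y^2 - 12*y + 35))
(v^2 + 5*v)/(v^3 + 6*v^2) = (v + 5)/(v*(v + 6))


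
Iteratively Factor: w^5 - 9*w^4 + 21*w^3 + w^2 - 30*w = (w - 3)*(w^4 - 6*w^3 + 3*w^2 + 10*w) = (w - 5)*(w - 3)*(w^3 - w^2 - 2*w) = (w - 5)*(w - 3)*(w + 1)*(w^2 - 2*w) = (w - 5)*(w - 3)*(w - 2)*(w + 1)*(w)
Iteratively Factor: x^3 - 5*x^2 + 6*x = (x - 2)*(x^2 - 3*x) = x*(x - 2)*(x - 3)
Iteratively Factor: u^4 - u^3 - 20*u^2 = (u)*(u^3 - u^2 - 20*u) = u^2*(u^2 - u - 20) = u^2*(u - 5)*(u + 4)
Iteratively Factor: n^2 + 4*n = (n)*(n + 4)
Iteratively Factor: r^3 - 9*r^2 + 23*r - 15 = (r - 3)*(r^2 - 6*r + 5) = (r - 5)*(r - 3)*(r - 1)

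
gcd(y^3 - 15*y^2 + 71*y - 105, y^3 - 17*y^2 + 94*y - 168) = y - 7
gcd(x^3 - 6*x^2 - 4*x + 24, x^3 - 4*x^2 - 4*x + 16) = x^2 - 4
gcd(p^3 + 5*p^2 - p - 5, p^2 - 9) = 1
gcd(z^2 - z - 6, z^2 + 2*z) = z + 2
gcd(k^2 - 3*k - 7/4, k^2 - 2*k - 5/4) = k + 1/2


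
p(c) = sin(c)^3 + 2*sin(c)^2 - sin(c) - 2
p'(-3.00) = 1.49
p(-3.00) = -1.82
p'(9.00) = -1.06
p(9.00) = -2.00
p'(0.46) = 1.22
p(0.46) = -1.96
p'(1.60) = -0.18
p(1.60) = -0.00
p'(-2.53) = 1.89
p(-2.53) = -0.96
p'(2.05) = -2.26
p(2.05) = -0.61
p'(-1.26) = -0.64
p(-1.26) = -0.10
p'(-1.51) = -0.12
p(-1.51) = -0.00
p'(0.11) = -0.52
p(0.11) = -2.08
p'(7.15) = 2.45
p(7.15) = -1.16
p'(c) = 3*sin(c)^2*cos(c) + 4*sin(c)*cos(c) - cos(c)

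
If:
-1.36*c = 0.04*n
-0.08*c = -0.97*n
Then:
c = 0.00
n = 0.00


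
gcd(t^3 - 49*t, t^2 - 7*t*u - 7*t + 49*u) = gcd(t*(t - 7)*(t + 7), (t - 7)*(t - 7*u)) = t - 7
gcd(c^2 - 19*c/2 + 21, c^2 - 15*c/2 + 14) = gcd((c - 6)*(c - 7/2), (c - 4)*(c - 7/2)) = c - 7/2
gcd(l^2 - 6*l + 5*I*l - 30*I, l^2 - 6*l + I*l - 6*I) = l - 6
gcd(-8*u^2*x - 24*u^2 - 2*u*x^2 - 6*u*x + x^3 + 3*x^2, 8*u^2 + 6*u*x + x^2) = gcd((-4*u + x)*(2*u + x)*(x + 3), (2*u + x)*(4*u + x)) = 2*u + x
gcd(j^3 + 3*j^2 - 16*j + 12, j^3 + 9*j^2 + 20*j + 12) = j + 6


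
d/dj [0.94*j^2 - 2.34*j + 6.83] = 1.88*j - 2.34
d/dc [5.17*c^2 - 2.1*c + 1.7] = 10.34*c - 2.1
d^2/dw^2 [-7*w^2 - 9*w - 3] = -14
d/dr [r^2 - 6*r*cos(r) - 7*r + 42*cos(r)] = 6*r*sin(r) + 2*r - 42*sin(r) - 6*cos(r) - 7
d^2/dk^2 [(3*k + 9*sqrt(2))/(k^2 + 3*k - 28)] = 6*((k + 3*sqrt(2))*(2*k + 3)^2 - 3*(k + 1 + sqrt(2))*(k^2 + 3*k - 28))/(k^2 + 3*k - 28)^3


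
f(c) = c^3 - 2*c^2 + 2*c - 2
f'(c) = 3*c^2 - 4*c + 2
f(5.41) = 108.62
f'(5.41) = 68.16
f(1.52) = -0.07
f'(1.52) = 2.85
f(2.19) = 3.29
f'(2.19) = 7.63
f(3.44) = 21.92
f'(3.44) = 23.74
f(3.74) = 29.82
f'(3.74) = 29.00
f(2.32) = 4.36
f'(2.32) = 8.87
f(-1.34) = -10.68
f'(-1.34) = 12.75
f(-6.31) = -345.49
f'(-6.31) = 146.69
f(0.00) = -2.00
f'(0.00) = 2.00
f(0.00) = -2.00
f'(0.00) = 2.00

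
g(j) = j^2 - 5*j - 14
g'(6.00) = 7.00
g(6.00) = -8.00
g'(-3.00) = -11.00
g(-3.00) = 10.00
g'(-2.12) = -9.24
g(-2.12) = 1.09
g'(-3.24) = -11.48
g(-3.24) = 12.70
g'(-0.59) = -6.18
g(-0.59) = -10.70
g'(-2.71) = -10.42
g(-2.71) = 6.89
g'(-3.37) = -11.74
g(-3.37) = 14.21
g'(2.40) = -0.20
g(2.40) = -20.24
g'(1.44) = -2.12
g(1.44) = -19.13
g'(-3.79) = -12.58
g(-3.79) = 19.31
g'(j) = 2*j - 5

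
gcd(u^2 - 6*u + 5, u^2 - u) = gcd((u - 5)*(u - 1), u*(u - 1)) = u - 1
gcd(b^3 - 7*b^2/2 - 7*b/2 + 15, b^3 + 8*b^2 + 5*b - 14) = b + 2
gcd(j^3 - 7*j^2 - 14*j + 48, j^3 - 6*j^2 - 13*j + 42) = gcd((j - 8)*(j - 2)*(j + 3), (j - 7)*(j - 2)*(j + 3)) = j^2 + j - 6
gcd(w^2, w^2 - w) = w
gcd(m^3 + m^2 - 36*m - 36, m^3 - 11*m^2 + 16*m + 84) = m - 6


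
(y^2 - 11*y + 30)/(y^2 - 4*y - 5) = (y - 6)/(y + 1)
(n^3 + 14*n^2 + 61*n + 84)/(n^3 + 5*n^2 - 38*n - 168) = (n + 3)/(n - 6)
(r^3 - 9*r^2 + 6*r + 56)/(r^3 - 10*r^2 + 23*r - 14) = (r^2 - 2*r - 8)/(r^2 - 3*r + 2)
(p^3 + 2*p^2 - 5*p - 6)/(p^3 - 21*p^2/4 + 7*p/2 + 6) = 4*(p^2 + 4*p + 3)/(4*p^2 - 13*p - 12)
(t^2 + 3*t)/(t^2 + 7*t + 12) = t/(t + 4)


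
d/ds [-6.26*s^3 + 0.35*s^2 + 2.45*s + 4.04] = -18.78*s^2 + 0.7*s + 2.45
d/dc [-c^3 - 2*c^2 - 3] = c*(-3*c - 4)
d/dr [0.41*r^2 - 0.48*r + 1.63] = 0.82*r - 0.48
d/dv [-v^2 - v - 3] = -2*v - 1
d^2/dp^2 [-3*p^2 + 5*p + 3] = -6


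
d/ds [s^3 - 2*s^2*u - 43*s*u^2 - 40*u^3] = 3*s^2 - 4*s*u - 43*u^2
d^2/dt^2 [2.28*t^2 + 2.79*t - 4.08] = 4.56000000000000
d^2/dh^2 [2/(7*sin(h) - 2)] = 14*(-7*sin(h)^2 - 2*sin(h) + 14)/(7*sin(h) - 2)^3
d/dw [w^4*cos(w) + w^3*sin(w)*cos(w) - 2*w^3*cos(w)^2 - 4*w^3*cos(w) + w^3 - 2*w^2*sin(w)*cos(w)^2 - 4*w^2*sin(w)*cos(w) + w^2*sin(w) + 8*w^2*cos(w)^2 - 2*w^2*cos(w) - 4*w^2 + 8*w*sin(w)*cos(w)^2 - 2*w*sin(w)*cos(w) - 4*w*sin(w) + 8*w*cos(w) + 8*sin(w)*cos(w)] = -w^4*sin(w) + 2*w^3*sin(2*w) + 4*sqrt(2)*w^3*sin(w + pi/4) + w^3*cos(2*w) + 2*w^2*sin(w) - 13*w^2*sin(2*w)/2 - 23*w^2*cos(w)/2 - 7*w^2*cos(2*w) - 3*w^2*cos(3*w)/2 - 7*w*sin(w) - 4*w*sin(2*w) - w*sin(3*w) - 6*w*cos(w) + 6*w*cos(2*w) + 6*w*cos(3*w) - 2*sin(w) - sin(2*w) + 2*sin(3*w) + 8*cos(w) + 8*cos(2*w)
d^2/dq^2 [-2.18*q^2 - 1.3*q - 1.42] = -4.36000000000000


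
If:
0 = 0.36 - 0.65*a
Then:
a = 0.55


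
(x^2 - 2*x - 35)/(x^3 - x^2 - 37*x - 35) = 1/(x + 1)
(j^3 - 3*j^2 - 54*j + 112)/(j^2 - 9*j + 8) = (j^2 + 5*j - 14)/(j - 1)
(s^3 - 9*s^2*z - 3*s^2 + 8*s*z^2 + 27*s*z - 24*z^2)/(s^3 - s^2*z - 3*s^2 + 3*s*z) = (s - 8*z)/s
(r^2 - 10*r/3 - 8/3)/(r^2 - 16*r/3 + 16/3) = (3*r + 2)/(3*r - 4)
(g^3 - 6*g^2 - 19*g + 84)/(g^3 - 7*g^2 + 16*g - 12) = (g^2 - 3*g - 28)/(g^2 - 4*g + 4)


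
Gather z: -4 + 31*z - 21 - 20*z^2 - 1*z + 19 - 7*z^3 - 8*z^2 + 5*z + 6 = -7*z^3 - 28*z^2 + 35*z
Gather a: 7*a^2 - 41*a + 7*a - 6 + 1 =7*a^2 - 34*a - 5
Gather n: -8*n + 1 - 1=-8*n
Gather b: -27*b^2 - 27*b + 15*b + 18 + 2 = -27*b^2 - 12*b + 20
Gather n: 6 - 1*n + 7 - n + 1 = 14 - 2*n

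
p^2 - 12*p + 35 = (p - 7)*(p - 5)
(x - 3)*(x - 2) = x^2 - 5*x + 6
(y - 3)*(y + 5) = y^2 + 2*y - 15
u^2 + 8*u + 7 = (u + 1)*(u + 7)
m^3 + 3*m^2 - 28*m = m*(m - 4)*(m + 7)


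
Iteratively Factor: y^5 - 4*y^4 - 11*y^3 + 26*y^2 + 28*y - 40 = (y + 2)*(y^4 - 6*y^3 + y^2 + 24*y - 20) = (y - 5)*(y + 2)*(y^3 - y^2 - 4*y + 4) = (y - 5)*(y - 2)*(y + 2)*(y^2 + y - 2) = (y - 5)*(y - 2)*(y + 2)^2*(y - 1)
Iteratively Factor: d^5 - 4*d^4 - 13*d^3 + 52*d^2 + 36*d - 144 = (d - 3)*(d^4 - d^3 - 16*d^2 + 4*d + 48) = (d - 3)*(d + 3)*(d^3 - 4*d^2 - 4*d + 16) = (d - 3)*(d - 2)*(d + 3)*(d^2 - 2*d - 8) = (d - 4)*(d - 3)*(d - 2)*(d + 3)*(d + 2)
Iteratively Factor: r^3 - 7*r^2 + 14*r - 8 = (r - 2)*(r^2 - 5*r + 4) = (r - 2)*(r - 1)*(r - 4)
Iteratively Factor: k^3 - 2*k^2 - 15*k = (k - 5)*(k^2 + 3*k) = (k - 5)*(k + 3)*(k)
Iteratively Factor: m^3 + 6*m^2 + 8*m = (m + 2)*(m^2 + 4*m) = (m + 2)*(m + 4)*(m)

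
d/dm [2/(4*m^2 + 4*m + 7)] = 8*(-2*m - 1)/(4*m^2 + 4*m + 7)^2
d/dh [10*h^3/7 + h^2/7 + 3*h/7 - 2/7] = 30*h^2/7 + 2*h/7 + 3/7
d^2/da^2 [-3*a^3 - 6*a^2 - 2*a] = -18*a - 12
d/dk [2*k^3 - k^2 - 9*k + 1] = 6*k^2 - 2*k - 9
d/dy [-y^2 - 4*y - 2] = -2*y - 4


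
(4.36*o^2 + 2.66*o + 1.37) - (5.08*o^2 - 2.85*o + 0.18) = -0.72*o^2 + 5.51*o + 1.19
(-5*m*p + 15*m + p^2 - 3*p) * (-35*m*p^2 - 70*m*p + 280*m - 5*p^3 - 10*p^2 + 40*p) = 175*m^2*p^3 - 175*m^2*p^2 - 2450*m^2*p + 4200*m^2 - 10*m*p^4 + 10*m*p^3 + 140*m*p^2 - 240*m*p - 5*p^5 + 5*p^4 + 70*p^3 - 120*p^2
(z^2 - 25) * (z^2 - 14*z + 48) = z^4 - 14*z^3 + 23*z^2 + 350*z - 1200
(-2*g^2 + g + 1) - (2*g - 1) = -2*g^2 - g + 2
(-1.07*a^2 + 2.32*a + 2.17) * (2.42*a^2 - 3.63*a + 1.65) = -2.5894*a^4 + 9.4985*a^3 - 4.9357*a^2 - 4.0491*a + 3.5805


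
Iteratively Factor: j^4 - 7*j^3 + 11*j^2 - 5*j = (j - 1)*(j^3 - 6*j^2 + 5*j) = j*(j - 1)*(j^2 - 6*j + 5) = j*(j - 5)*(j - 1)*(j - 1)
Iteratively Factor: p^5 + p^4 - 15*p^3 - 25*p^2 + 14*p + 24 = (p + 3)*(p^4 - 2*p^3 - 9*p^2 + 2*p + 8) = (p + 2)*(p + 3)*(p^3 - 4*p^2 - p + 4) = (p + 1)*(p + 2)*(p + 3)*(p^2 - 5*p + 4) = (p - 1)*(p + 1)*(p + 2)*(p + 3)*(p - 4)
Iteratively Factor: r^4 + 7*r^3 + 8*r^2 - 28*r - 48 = (r + 2)*(r^3 + 5*r^2 - 2*r - 24) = (r + 2)*(r + 3)*(r^2 + 2*r - 8) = (r - 2)*(r + 2)*(r + 3)*(r + 4)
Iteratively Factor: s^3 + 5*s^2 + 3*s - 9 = (s - 1)*(s^2 + 6*s + 9) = (s - 1)*(s + 3)*(s + 3)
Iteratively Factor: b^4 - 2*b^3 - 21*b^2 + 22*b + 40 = (b + 4)*(b^3 - 6*b^2 + 3*b + 10) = (b - 2)*(b + 4)*(b^2 - 4*b - 5) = (b - 5)*(b - 2)*(b + 4)*(b + 1)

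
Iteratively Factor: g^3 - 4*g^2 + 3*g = (g - 1)*(g^2 - 3*g) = g*(g - 1)*(g - 3)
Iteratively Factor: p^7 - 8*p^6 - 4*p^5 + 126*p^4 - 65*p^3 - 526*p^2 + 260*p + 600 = (p - 2)*(p^6 - 6*p^5 - 16*p^4 + 94*p^3 + 123*p^2 - 280*p - 300) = (p - 2)^2*(p^5 - 4*p^4 - 24*p^3 + 46*p^2 + 215*p + 150) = (p - 2)^2*(p + 3)*(p^4 - 7*p^3 - 3*p^2 + 55*p + 50) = (p - 2)^2*(p + 2)*(p + 3)*(p^3 - 9*p^2 + 15*p + 25) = (p - 2)^2*(p + 1)*(p + 2)*(p + 3)*(p^2 - 10*p + 25) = (p - 5)*(p - 2)^2*(p + 1)*(p + 2)*(p + 3)*(p - 5)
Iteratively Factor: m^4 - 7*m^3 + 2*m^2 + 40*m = (m - 5)*(m^3 - 2*m^2 - 8*m) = m*(m - 5)*(m^2 - 2*m - 8) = m*(m - 5)*(m - 4)*(m + 2)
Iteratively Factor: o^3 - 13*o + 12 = (o - 1)*(o^2 + o - 12) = (o - 3)*(o - 1)*(o + 4)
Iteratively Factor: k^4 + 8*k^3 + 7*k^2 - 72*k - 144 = (k + 4)*(k^3 + 4*k^2 - 9*k - 36) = (k + 4)^2*(k^2 - 9) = (k + 3)*(k + 4)^2*(k - 3)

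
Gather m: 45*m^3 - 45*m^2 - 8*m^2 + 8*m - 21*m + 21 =45*m^3 - 53*m^2 - 13*m + 21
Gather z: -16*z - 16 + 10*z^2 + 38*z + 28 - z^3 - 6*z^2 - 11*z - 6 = -z^3 + 4*z^2 + 11*z + 6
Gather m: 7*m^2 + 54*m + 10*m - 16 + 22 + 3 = 7*m^2 + 64*m + 9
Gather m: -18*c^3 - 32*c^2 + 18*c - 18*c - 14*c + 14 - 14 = -18*c^3 - 32*c^2 - 14*c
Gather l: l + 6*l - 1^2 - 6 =7*l - 7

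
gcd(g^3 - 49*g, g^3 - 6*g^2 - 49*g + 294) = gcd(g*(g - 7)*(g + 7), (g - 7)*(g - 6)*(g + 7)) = g^2 - 49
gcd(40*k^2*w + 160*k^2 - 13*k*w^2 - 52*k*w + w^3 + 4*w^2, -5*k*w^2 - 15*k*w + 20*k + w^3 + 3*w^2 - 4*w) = -5*k*w - 20*k + w^2 + 4*w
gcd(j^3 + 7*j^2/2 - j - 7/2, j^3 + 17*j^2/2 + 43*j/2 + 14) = j^2 + 9*j/2 + 7/2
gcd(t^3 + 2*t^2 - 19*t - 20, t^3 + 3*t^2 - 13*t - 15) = t^2 + 6*t + 5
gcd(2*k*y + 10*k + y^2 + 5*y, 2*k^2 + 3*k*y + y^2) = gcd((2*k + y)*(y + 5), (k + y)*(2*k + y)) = 2*k + y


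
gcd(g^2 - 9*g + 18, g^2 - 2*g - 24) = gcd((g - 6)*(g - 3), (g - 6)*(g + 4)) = g - 6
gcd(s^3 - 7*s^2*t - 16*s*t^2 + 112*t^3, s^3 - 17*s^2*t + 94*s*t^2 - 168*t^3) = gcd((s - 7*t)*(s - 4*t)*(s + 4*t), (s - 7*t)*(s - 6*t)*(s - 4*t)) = s^2 - 11*s*t + 28*t^2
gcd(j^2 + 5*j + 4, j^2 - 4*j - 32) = j + 4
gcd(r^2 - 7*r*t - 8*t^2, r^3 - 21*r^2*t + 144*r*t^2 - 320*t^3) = r - 8*t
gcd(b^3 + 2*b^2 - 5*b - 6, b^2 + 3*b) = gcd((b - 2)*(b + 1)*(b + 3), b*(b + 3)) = b + 3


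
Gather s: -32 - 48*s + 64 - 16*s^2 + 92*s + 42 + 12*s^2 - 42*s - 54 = -4*s^2 + 2*s + 20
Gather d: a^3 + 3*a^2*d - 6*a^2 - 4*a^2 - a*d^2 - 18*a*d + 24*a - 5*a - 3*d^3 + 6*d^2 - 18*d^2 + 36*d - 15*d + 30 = a^3 - 10*a^2 + 19*a - 3*d^3 + d^2*(-a - 12) + d*(3*a^2 - 18*a + 21) + 30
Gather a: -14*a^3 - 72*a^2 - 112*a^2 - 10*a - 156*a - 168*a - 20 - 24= -14*a^3 - 184*a^2 - 334*a - 44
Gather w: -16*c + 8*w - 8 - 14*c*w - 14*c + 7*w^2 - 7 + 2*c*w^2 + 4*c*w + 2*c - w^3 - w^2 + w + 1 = -28*c - w^3 + w^2*(2*c + 6) + w*(9 - 10*c) - 14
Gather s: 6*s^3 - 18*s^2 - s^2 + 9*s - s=6*s^3 - 19*s^2 + 8*s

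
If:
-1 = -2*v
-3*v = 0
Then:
No Solution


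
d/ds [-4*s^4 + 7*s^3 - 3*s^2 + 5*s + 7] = -16*s^3 + 21*s^2 - 6*s + 5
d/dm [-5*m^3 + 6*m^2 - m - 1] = -15*m^2 + 12*m - 1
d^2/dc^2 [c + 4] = 0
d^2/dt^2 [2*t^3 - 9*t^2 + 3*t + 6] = 12*t - 18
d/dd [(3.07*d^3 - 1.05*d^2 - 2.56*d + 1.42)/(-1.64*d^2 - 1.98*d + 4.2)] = (-5.0348*d^4 - 12.1572*d^3 + 36.5626*d^2 - 4.1624*d - 7.9404)/(2.6896*d^4 + 6.4944*d^3 - 9.8556*d^2 - 16.632*d + 17.64)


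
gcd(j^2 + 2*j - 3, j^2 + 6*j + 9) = j + 3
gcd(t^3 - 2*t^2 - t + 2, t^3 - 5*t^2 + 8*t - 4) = t^2 - 3*t + 2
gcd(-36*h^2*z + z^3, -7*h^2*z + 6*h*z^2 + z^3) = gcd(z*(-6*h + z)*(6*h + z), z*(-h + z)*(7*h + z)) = z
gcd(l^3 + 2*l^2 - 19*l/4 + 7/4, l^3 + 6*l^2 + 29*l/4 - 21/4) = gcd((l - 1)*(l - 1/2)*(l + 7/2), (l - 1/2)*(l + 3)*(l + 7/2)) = l^2 + 3*l - 7/4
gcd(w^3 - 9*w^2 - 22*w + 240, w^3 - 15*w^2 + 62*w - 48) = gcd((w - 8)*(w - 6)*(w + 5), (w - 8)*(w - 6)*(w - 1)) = w^2 - 14*w + 48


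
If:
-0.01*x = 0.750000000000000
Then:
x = -75.00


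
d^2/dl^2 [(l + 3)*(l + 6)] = 2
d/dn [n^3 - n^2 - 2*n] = 3*n^2 - 2*n - 2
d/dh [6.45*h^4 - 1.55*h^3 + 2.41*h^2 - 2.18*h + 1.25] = 25.8*h^3 - 4.65*h^2 + 4.82*h - 2.18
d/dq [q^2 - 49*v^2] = 2*q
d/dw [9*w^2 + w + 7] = 18*w + 1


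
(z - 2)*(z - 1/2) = z^2 - 5*z/2 + 1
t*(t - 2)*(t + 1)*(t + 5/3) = t^4 + 2*t^3/3 - 11*t^2/3 - 10*t/3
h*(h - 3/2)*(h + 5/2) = h^3 + h^2 - 15*h/4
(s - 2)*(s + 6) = s^2 + 4*s - 12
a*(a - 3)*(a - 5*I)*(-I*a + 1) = -I*a^4 - 4*a^3 + 3*I*a^3 + 12*a^2 - 5*I*a^2 + 15*I*a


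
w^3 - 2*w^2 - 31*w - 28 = (w - 7)*(w + 1)*(w + 4)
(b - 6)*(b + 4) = b^2 - 2*b - 24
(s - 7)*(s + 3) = s^2 - 4*s - 21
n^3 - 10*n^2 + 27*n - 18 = (n - 6)*(n - 3)*(n - 1)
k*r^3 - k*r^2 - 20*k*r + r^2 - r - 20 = (r - 5)*(r + 4)*(k*r + 1)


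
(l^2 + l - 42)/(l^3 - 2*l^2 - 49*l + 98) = (l - 6)/(l^2 - 9*l + 14)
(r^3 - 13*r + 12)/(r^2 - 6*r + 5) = (r^2 + r - 12)/(r - 5)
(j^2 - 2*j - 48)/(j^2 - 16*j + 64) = (j + 6)/(j - 8)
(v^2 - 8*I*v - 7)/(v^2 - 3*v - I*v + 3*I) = (v - 7*I)/(v - 3)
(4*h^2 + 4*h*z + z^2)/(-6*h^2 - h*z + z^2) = (2*h + z)/(-3*h + z)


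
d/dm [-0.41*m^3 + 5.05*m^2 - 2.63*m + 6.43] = -1.23*m^2 + 10.1*m - 2.63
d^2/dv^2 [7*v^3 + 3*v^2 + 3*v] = 42*v + 6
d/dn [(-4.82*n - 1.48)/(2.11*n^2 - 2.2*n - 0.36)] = (10.1702*n^2 + 6.2456*n - 1.5208)/(4.4521*n^4 - 9.284*n^3 + 3.3208*n^2 + 1.584*n + 0.1296)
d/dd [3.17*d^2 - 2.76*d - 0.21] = 6.34*d - 2.76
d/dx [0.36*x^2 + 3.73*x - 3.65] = 0.72*x + 3.73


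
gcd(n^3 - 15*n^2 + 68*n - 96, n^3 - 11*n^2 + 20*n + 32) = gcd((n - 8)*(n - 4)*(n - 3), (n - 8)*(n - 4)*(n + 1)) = n^2 - 12*n + 32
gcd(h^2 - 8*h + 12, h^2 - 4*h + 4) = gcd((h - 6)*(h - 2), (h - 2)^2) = h - 2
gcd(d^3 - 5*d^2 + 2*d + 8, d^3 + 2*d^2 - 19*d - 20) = d^2 - 3*d - 4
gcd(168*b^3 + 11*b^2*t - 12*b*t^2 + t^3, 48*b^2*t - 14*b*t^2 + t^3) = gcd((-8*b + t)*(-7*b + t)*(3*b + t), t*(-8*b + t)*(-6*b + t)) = -8*b + t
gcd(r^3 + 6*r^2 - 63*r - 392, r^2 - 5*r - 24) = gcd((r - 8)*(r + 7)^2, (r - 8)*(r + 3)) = r - 8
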